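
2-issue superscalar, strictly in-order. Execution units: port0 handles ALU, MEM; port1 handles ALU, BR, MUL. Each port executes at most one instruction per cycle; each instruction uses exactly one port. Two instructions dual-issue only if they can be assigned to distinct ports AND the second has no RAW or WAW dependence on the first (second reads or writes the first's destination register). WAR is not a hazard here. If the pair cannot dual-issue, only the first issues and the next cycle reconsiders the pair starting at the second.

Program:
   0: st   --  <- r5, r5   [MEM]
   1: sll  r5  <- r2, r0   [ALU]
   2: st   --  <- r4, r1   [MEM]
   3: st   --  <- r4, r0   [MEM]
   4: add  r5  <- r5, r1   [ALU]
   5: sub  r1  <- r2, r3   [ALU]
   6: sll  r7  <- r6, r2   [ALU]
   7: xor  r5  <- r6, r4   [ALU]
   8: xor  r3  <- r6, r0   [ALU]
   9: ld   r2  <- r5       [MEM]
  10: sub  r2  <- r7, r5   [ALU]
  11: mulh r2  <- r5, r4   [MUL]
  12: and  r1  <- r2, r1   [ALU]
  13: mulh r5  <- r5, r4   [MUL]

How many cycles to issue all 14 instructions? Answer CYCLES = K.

c0: i0&i1 st+sll  pair
c1: i2 st  no-port MEM/MEM
c2: i3&i4 st+add  pair
c3: i5&i6 sub+sll  pair
c4: i7&i8 xor+xor  pair
c5: i9 ld  WAW r2
c6: i10 sub  WAW r2
c7: i11 mulh  RAW r2
c8: i12&i13 and+mulh  pair

CYCLES = 9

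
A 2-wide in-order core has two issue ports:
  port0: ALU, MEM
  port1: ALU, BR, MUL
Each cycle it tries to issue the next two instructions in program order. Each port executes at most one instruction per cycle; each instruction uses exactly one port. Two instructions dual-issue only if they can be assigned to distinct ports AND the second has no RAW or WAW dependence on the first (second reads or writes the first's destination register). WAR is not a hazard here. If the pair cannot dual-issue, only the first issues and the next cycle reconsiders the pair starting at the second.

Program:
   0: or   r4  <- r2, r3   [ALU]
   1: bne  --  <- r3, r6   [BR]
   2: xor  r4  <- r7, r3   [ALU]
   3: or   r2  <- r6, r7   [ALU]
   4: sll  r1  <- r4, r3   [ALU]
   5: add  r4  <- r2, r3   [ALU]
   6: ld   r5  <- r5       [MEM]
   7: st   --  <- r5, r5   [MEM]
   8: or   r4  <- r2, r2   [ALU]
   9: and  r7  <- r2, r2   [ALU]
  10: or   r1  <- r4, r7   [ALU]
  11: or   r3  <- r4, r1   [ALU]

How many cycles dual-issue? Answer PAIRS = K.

PAIRS = 4

0. or;bne @i0,i1  | 2-wide
1. xor;or @i2,i3  | 2-wide
2. sll;add @i4,i5  | 2-wide
3. ld @i6  | no-port MEM/MEM
4. st;or @i7,i8  | 2-wide
5. and @i9  | RAW r7
6. or @i10  | RAW r1
7. or @i11  | tail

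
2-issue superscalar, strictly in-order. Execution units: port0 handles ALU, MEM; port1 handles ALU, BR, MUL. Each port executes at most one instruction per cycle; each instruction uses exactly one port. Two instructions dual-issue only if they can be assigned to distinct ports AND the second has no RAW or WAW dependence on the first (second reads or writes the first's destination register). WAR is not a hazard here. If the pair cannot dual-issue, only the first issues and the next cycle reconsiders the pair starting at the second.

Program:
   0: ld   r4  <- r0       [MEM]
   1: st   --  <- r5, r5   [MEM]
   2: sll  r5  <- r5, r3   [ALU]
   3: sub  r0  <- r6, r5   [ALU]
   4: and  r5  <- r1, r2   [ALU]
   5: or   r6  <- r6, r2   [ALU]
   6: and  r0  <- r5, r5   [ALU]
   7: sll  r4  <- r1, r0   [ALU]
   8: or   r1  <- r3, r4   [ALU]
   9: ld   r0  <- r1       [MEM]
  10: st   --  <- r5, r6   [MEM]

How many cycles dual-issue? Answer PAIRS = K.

PAIRS = 3

c0: i0 ld  no-port MEM/MEM
c1: i1&i2 st/sll  2-wide
c2: i3&i4 sub/and  2-wide
c3: i5&i6 or/and  2-wide
c4: i7 sll  RAW r4
c5: i8 or  RAW r1
c6: i9 ld  no-port MEM/MEM
c7: i10 st  tail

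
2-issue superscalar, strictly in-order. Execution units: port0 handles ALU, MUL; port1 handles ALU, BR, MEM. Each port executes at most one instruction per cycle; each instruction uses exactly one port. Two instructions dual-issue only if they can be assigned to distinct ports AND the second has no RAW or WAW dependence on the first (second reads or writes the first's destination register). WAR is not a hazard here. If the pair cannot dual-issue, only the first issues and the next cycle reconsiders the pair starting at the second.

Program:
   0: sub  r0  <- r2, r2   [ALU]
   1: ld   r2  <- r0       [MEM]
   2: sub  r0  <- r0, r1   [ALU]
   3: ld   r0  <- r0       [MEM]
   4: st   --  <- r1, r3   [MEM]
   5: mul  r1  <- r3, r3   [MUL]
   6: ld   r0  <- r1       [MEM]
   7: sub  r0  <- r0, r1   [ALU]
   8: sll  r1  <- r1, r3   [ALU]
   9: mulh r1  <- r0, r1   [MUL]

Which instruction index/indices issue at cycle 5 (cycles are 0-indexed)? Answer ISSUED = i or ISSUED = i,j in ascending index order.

ISSUED = 7,8

0. sub @i0  | RAW r0
1. ld;sub @i1,i2  | dual
2. ld @i3  | no-port MEM/MEM
3. st;mul @i4,i5  | dual
4. ld @i6  | RAW+WAW r0
5. sub;sll @i7,i8  | dual
6. mulh @i9  | tail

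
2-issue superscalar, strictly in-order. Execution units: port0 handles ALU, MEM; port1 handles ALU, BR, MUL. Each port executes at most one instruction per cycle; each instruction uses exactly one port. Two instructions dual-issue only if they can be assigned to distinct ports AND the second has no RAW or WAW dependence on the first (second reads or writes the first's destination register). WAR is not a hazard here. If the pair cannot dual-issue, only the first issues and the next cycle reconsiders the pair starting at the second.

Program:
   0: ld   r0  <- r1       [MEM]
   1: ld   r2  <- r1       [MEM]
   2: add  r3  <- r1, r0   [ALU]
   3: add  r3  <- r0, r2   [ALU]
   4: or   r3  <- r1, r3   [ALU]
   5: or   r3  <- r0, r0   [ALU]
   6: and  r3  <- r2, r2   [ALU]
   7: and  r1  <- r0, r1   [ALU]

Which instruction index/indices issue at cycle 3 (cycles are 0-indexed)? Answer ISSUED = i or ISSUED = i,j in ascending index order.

ISSUED = 4

0. ld @i0  | no-port MEM/MEM
1. ld add @i1+i2  | dual
2. add @i3  | RAW+WAW r3
3. or @i4  | WAW r3
4. or @i5  | WAW r3
5. and and @i6+i7  | dual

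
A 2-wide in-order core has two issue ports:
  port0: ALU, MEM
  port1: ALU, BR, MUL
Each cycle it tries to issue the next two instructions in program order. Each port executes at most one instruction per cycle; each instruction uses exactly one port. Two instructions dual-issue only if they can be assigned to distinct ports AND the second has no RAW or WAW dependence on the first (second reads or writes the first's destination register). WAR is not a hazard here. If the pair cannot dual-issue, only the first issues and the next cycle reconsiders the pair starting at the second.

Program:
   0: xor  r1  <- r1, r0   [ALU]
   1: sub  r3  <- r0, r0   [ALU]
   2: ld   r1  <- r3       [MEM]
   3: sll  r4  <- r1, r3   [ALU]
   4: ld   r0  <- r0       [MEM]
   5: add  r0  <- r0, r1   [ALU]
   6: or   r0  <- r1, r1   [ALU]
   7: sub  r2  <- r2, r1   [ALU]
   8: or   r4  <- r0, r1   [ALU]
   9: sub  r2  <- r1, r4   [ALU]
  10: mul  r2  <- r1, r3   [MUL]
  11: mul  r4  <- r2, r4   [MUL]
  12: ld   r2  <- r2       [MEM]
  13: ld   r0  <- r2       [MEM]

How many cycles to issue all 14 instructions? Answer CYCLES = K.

CYCLES = 10

t=0 i0+i1:xor.ALU;sub.ALU ; dual
t=1 i2:ld.MEM ; RAW r1
t=2 i3+i4:sll.ALU;ld.MEM ; dual
t=3 i5:add.ALU ; WAW r0
t=4 i6+i7:or.ALU;sub.ALU ; dual
t=5 i8:or.ALU ; RAW r4
t=6 i9:sub.ALU ; WAW r2
t=7 i10:mul.MUL ; no-port MUL/MUL
t=8 i11+i12:mul.MUL;ld.MEM ; dual
t=9 i13:ld.MEM ; tail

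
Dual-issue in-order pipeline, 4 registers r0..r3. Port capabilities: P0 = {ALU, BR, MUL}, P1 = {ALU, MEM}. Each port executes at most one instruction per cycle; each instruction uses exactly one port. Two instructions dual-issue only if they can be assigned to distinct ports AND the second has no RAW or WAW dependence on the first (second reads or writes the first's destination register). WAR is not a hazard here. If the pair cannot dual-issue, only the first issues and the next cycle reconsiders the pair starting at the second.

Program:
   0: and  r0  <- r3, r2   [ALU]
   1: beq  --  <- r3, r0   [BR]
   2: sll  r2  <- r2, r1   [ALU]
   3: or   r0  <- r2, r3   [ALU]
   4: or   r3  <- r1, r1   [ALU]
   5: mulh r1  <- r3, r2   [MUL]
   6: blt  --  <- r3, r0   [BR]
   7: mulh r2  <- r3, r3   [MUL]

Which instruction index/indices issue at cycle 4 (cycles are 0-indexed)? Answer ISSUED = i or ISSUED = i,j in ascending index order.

  cy0 -> i0 (and) RAW r0
  cy1 -> i1&i2 (beq sll) pair
  cy2 -> i3&i4 (or or) pair
  cy3 -> i5 (mulh) no-port MUL/BR
  cy4 -> i6 (blt) no-port BR/MUL
  cy5 -> i7 (mulh) tail

ISSUED = 6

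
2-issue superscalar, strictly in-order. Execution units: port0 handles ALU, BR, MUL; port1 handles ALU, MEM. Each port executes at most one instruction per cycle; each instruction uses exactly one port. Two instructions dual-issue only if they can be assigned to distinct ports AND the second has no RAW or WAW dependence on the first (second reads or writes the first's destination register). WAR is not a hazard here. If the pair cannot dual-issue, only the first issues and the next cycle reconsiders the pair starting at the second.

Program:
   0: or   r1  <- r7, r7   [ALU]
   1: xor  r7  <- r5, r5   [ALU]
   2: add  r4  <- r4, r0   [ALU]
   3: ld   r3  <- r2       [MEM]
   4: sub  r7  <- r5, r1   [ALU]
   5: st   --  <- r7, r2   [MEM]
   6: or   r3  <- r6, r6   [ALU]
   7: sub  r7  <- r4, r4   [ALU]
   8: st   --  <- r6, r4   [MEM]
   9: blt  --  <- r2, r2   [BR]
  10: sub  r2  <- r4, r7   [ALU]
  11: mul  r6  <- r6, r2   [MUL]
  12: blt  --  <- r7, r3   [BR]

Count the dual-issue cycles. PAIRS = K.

  cy0 -> i0+i1 (or;xor) 2-wide
  cy1 -> i2+i3 (add;ld) 2-wide
  cy2 -> i4 (sub) RAW r7
  cy3 -> i5+i6 (st;or) 2-wide
  cy4 -> i7+i8 (sub;st) 2-wide
  cy5 -> i9+i10 (blt;sub) 2-wide
  cy6 -> i11 (mul) no-port MUL/BR
  cy7 -> i12 (blt) tail

PAIRS = 5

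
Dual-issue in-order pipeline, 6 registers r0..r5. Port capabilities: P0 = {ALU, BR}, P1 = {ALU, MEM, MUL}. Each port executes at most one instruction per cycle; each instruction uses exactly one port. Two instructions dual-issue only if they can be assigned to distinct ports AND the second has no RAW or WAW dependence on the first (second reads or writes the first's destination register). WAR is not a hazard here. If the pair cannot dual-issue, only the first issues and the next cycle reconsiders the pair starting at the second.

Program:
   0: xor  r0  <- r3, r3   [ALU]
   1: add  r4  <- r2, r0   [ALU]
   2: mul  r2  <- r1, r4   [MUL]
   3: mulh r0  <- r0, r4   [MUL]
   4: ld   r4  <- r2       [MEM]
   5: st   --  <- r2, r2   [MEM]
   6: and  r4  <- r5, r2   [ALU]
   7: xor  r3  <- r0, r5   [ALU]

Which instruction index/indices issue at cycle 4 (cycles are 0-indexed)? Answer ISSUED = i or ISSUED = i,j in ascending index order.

ISSUED = 4

  cy0 -> i0 (xor) RAW r0
  cy1 -> i1 (add) RAW r4
  cy2 -> i2 (mul) no-port MUL/MUL
  cy3 -> i3 (mulh) no-port MUL/MEM
  cy4 -> i4 (ld) no-port MEM/MEM
  cy5 -> i5,i6 (st+and) 2-wide
  cy6 -> i7 (xor) tail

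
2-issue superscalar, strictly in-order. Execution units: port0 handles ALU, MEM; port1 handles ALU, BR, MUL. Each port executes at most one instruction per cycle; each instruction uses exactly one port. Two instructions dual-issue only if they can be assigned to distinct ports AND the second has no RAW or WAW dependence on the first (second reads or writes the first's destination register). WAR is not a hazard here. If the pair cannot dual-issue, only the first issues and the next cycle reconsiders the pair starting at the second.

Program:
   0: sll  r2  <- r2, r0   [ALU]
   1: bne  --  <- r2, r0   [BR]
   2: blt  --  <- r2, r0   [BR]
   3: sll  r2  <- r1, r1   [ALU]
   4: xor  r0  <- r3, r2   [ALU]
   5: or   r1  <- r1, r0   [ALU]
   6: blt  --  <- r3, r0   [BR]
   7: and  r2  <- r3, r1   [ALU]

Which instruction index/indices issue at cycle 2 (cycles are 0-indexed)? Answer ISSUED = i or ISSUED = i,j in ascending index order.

ISSUED = 2,3

t=0 i0:sll ; RAW r2
t=1 i1:bne ; no-port BR/BR
t=2 i2,i3:blt+sll ; pair
t=3 i4:xor ; RAW r0
t=4 i5,i6:or+blt ; pair
t=5 i7:and ; tail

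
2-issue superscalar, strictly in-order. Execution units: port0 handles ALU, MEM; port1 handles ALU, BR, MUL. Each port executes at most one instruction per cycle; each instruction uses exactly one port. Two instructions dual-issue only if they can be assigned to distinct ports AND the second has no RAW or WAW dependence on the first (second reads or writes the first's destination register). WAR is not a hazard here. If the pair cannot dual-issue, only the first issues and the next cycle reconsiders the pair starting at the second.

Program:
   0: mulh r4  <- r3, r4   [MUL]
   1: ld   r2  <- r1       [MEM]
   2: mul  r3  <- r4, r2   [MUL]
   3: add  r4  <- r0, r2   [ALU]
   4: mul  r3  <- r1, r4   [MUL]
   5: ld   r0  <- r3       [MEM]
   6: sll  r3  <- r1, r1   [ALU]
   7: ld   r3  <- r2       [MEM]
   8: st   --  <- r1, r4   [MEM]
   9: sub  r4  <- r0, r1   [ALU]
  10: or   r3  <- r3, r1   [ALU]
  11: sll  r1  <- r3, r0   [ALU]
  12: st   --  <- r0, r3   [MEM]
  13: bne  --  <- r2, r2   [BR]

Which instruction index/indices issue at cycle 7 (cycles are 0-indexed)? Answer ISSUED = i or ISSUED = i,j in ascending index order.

[0] i0&i1  mulh;ld  -- dual
[1] i2&i3  mul;add  -- dual
[2] i4  mul  -- RAW r3
[3] i5&i6  ld;sll  -- dual
[4] i7  ld  -- no-port MEM/MEM
[5] i8&i9  st;sub  -- dual
[6] i10  or  -- RAW r3
[7] i11&i12  sll;st  -- dual
[8] i13  bne  -- tail

ISSUED = 11,12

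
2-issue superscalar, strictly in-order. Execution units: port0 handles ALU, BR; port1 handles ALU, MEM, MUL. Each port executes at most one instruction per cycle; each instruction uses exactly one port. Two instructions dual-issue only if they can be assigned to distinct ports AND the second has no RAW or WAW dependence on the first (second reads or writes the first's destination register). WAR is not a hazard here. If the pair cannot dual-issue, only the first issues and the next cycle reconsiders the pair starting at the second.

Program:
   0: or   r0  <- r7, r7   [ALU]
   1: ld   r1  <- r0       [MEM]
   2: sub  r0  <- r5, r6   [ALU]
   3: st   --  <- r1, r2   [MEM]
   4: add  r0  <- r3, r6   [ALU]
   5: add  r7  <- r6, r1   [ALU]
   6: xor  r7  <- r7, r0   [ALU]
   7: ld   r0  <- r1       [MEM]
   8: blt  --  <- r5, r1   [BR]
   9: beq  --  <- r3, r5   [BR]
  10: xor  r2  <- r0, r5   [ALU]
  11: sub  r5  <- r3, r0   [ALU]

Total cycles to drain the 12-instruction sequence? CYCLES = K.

0. or @i0  | RAW r0
1. ld/sub @i1,i2  | pair
2. st/add @i3,i4  | pair
3. add @i5  | RAW+WAW r7
4. xor/ld @i6,i7  | pair
5. blt @i8  | no-port BR/BR
6. beq/xor @i9,i10  | pair
7. sub @i11  | tail

CYCLES = 8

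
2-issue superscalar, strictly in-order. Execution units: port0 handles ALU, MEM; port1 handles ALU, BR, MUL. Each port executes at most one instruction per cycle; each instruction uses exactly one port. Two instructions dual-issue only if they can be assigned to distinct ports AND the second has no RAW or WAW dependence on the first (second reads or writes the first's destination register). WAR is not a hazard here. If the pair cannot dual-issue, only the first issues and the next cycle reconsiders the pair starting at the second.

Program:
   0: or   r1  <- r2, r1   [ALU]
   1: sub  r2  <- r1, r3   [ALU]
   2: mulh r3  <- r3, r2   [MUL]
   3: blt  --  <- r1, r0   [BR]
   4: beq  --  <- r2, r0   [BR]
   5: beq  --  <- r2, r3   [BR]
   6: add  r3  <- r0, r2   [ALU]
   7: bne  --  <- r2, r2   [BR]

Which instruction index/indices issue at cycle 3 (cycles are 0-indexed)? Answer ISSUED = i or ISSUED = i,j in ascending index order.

[0] i0  or  -- RAW r1
[1] i1  sub  -- RAW r2
[2] i2  mulh  -- no-port MUL/BR
[3] i3  blt  -- no-port BR/BR
[4] i4  beq  -- no-port BR/BR
[5] i5/i6  beq/add  -- pair
[6] i7  bne  -- tail

ISSUED = 3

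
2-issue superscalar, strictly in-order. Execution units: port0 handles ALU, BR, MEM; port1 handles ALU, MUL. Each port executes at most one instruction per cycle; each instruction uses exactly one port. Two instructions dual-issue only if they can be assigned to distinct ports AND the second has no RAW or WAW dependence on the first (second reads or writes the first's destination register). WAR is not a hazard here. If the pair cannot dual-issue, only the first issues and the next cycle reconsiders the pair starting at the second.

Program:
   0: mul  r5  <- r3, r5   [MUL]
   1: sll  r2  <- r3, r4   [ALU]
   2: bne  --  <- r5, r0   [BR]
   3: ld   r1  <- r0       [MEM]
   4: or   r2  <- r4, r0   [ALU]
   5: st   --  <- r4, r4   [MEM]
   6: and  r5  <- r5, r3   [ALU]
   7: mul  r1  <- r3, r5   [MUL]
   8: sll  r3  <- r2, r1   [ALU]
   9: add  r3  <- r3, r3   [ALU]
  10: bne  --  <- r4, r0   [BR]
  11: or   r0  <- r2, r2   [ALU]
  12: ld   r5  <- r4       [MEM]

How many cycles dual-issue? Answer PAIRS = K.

  cy0 -> i0/i1 (mul.MUL+sll.ALU) pair
  cy1 -> i2 (bne.BR) no-port BR/MEM
  cy2 -> i3/i4 (ld.MEM+or.ALU) pair
  cy3 -> i5/i6 (st.MEM+and.ALU) pair
  cy4 -> i7 (mul.MUL) RAW r1
  cy5 -> i8 (sll.ALU) RAW+WAW r3
  cy6 -> i9/i10 (add.ALU+bne.BR) pair
  cy7 -> i11/i12 (or.ALU+ld.MEM) pair

PAIRS = 5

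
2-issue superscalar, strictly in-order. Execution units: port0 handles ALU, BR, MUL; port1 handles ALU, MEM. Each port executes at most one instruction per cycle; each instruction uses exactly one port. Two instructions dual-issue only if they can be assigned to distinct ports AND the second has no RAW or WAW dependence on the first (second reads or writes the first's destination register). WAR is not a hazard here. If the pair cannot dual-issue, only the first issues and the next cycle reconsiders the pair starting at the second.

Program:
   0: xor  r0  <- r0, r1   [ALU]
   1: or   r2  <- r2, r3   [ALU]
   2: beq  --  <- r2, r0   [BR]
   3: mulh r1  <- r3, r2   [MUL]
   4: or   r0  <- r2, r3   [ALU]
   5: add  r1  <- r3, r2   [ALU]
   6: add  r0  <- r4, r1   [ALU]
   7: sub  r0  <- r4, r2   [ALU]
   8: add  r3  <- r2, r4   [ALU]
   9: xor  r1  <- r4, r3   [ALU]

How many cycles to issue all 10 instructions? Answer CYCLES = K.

t=0 i0/i1:xor.ALU or.ALU ; dual
t=1 i2:beq.BR ; no-port BR/MUL
t=2 i3/i4:mulh.MUL or.ALU ; dual
t=3 i5:add.ALU ; RAW r1
t=4 i6:add.ALU ; WAW r0
t=5 i7/i8:sub.ALU add.ALU ; dual
t=6 i9:xor.ALU ; tail

CYCLES = 7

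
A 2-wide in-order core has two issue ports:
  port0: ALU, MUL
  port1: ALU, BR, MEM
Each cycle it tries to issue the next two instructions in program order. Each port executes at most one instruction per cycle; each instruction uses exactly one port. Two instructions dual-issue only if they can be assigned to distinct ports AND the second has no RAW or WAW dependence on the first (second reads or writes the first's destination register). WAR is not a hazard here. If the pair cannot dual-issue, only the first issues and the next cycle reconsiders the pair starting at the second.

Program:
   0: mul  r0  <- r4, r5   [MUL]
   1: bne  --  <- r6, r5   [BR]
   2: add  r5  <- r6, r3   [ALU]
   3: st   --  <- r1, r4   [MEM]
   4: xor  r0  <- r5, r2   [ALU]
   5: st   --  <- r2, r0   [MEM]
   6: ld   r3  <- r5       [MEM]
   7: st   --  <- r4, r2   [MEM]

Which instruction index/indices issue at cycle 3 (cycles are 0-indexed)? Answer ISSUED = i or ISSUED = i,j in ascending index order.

ISSUED = 5

#0 head=0: mul;bne i0,i1 2-wide
#1 head=2: add;st i2,i3 2-wide
#2 head=4: xor i4 RAW r0
#3 head=5: st i5 no-port MEM/MEM
#4 head=6: ld i6 no-port MEM/MEM
#5 head=7: st i7 tail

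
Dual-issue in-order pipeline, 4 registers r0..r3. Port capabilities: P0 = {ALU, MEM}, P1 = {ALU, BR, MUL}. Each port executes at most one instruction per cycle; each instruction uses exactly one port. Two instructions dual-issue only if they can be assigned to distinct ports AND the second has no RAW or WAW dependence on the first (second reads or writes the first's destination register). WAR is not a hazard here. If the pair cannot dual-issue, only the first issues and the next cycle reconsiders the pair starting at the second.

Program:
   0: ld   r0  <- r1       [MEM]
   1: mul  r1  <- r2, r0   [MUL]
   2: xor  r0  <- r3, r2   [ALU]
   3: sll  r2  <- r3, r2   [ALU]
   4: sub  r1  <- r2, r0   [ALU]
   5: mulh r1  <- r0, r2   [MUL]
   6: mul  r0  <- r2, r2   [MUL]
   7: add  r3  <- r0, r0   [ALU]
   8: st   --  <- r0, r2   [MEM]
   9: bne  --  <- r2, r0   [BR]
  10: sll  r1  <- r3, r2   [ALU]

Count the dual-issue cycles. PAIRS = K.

PAIRS = 3

t=0 i0:ld.MEM ; RAW r0
t=1 i1/i2:mul.MUL+xor.ALU ; 2-wide
t=2 i3:sll.ALU ; RAW r2
t=3 i4:sub.ALU ; WAW r1
t=4 i5:mulh.MUL ; no-port MUL/MUL
t=5 i6:mul.MUL ; RAW r0
t=6 i7/i8:add.ALU+st.MEM ; 2-wide
t=7 i9/i10:bne.BR+sll.ALU ; 2-wide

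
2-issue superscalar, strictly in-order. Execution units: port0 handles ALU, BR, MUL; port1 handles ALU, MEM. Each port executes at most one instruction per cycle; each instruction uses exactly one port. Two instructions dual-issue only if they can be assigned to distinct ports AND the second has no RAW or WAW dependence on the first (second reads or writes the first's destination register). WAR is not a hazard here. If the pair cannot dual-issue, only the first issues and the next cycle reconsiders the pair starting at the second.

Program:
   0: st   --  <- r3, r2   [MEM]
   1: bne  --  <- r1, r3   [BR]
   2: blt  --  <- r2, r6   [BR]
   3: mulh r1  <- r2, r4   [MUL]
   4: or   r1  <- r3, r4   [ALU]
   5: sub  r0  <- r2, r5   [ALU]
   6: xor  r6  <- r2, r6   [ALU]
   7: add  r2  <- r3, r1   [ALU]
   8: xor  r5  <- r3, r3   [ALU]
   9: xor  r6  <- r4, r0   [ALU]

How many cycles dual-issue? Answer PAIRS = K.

  cy0 -> i0+i1 (st.MEM bne.BR) 2-wide
  cy1 -> i2 (blt.BR) no-port BR/MUL
  cy2 -> i3 (mulh.MUL) WAW r1
  cy3 -> i4+i5 (or.ALU sub.ALU) 2-wide
  cy4 -> i6+i7 (xor.ALU add.ALU) 2-wide
  cy5 -> i8+i9 (xor.ALU xor.ALU) 2-wide

PAIRS = 4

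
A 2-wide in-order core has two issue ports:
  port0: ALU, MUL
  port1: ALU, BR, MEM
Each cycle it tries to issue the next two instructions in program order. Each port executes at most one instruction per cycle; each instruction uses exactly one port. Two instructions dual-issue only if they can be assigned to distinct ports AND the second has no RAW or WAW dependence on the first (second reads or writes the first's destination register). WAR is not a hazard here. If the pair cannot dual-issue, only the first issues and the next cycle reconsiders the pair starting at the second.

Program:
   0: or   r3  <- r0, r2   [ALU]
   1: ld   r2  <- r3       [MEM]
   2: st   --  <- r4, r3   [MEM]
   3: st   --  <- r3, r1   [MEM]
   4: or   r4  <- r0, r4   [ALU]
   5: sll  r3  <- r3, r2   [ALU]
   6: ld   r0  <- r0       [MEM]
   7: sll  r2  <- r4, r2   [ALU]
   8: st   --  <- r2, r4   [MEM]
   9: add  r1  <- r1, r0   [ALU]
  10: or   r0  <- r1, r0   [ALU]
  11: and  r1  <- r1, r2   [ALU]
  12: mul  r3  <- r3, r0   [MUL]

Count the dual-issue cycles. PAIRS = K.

PAIRS = 4

[0] i0  or.ALU  -- RAW r3
[1] i1  ld.MEM  -- no-port MEM/MEM
[2] i2  st.MEM  -- no-port MEM/MEM
[3] i3,i4  st.MEM/or.ALU  -- dual
[4] i5,i6  sll.ALU/ld.MEM  -- dual
[5] i7  sll.ALU  -- RAW r2
[6] i8,i9  st.MEM/add.ALU  -- dual
[7] i10,i11  or.ALU/and.ALU  -- dual
[8] i12  mul.MUL  -- tail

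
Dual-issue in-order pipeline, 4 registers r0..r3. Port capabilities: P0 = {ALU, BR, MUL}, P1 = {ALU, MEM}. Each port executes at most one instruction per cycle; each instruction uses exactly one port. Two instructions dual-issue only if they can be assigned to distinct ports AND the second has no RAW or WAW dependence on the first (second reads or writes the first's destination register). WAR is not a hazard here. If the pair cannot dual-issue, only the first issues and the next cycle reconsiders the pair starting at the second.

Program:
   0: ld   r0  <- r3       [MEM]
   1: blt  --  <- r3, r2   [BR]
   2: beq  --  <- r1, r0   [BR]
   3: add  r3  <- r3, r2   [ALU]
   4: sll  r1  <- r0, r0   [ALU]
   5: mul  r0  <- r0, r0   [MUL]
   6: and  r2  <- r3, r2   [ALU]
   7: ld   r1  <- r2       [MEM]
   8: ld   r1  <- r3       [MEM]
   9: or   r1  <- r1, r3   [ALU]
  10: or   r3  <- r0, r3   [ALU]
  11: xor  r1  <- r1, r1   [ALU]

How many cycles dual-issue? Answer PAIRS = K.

PAIRS = 4

[0] i0&i1  ld.MEM blt.BR  -- 2-wide
[1] i2&i3  beq.BR add.ALU  -- 2-wide
[2] i4&i5  sll.ALU mul.MUL  -- 2-wide
[3] i6  and.ALU  -- RAW r2
[4] i7  ld.MEM  -- no-port MEM/MEM
[5] i8  ld.MEM  -- RAW+WAW r1
[6] i9&i10  or.ALU or.ALU  -- 2-wide
[7] i11  xor.ALU  -- tail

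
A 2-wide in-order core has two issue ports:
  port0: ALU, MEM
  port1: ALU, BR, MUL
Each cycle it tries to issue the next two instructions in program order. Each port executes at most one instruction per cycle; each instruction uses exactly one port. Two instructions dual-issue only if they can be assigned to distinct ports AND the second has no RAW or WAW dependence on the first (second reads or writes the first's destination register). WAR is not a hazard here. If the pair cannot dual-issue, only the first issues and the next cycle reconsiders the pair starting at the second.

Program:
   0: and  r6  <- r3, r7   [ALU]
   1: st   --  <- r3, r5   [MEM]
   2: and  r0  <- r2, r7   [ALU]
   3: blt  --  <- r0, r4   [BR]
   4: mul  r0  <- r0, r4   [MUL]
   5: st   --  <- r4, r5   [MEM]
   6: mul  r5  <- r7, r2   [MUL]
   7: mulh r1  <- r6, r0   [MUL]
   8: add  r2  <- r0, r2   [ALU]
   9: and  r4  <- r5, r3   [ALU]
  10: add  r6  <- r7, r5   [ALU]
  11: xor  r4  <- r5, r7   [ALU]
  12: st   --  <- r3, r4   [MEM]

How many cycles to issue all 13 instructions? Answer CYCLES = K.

t=0 i0&i1:and st ; 2-wide
t=1 i2:and ; RAW r0
t=2 i3:blt ; no-port BR/MUL
t=3 i4&i5:mul st ; 2-wide
t=4 i6:mul ; no-port MUL/MUL
t=5 i7&i8:mulh add ; 2-wide
t=6 i9&i10:and add ; 2-wide
t=7 i11:xor ; RAW r4
t=8 i12:st ; tail

CYCLES = 9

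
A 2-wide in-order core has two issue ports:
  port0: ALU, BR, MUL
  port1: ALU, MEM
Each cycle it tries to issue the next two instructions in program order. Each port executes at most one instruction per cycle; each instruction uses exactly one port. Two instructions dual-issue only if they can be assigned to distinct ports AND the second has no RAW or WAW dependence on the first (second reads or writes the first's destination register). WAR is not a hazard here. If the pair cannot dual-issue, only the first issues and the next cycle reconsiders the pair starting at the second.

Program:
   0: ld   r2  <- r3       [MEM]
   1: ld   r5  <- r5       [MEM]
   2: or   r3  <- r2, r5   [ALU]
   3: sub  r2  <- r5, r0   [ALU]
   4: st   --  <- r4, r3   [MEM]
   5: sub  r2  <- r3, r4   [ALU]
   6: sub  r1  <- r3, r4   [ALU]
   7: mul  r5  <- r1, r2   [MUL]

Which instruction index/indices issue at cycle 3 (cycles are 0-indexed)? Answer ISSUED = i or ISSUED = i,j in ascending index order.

c0: i0 ld.MEM  no-port MEM/MEM
c1: i1 ld.MEM  RAW r5
c2: i2+i3 or.ALU sub.ALU  pair
c3: i4+i5 st.MEM sub.ALU  pair
c4: i6 sub.ALU  RAW r1
c5: i7 mul.MUL  tail

ISSUED = 4,5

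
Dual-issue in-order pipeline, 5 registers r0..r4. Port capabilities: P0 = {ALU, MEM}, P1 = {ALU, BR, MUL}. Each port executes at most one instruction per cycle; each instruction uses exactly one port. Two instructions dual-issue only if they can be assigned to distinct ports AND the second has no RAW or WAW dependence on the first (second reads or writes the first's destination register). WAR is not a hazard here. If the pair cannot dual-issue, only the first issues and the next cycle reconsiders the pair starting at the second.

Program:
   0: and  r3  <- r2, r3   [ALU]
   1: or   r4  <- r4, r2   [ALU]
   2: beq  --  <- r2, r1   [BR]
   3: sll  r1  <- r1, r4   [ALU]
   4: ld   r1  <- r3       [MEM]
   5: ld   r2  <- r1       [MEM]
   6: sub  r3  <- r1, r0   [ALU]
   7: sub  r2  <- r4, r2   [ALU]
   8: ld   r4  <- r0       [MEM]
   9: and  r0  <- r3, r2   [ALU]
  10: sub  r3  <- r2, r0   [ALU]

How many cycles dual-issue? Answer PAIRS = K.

PAIRS = 4

0. and or @i0&i1  | dual
1. beq sll @i2&i3  | dual
2. ld @i4  | no-port MEM/MEM
3. ld sub @i5&i6  | dual
4. sub ld @i7&i8  | dual
5. and @i9  | RAW r0
6. sub @i10  | tail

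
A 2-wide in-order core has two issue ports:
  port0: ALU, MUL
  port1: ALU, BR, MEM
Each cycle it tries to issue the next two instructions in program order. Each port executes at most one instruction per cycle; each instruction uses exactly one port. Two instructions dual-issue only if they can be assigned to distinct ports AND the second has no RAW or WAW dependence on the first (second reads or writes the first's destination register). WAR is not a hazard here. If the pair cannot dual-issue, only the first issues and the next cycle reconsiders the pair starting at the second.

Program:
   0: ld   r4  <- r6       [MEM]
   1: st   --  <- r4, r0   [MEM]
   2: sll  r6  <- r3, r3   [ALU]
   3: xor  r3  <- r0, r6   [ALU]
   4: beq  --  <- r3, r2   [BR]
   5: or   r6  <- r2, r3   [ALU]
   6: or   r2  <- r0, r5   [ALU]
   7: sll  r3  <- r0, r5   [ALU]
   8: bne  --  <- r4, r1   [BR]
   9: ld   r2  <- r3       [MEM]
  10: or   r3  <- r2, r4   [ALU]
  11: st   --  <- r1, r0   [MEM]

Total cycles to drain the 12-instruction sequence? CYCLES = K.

[0] i0  ld.MEM  -- no-port MEM/MEM
[1] i1/i2  st.MEM;sll.ALU  -- pair
[2] i3  xor.ALU  -- RAW r3
[3] i4/i5  beq.BR;or.ALU  -- pair
[4] i6/i7  or.ALU;sll.ALU  -- pair
[5] i8  bne.BR  -- no-port BR/MEM
[6] i9  ld.MEM  -- RAW r2
[7] i10/i11  or.ALU;st.MEM  -- pair

CYCLES = 8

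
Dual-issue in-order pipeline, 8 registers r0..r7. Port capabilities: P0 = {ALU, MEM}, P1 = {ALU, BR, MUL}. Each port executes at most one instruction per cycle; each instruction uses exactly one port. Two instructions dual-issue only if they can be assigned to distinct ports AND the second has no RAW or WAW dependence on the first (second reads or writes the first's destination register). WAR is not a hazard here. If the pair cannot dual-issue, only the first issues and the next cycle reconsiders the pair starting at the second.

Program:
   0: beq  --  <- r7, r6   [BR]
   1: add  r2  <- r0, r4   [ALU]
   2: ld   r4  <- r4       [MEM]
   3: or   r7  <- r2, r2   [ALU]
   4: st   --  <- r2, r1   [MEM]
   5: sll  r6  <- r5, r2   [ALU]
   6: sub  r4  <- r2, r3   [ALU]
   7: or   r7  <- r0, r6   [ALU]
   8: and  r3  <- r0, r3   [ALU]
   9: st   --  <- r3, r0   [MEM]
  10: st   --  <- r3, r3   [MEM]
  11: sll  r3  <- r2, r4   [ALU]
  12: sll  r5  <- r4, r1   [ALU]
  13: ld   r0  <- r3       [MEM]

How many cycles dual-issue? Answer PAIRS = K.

PAIRS = 6

#0 head=0: beq+add i0/i1 2-wide
#1 head=2: ld+or i2/i3 2-wide
#2 head=4: st+sll i4/i5 2-wide
#3 head=6: sub+or i6/i7 2-wide
#4 head=8: and i8 RAW r3
#5 head=9: st i9 no-port MEM/MEM
#6 head=10: st+sll i10/i11 2-wide
#7 head=12: sll+ld i12/i13 2-wide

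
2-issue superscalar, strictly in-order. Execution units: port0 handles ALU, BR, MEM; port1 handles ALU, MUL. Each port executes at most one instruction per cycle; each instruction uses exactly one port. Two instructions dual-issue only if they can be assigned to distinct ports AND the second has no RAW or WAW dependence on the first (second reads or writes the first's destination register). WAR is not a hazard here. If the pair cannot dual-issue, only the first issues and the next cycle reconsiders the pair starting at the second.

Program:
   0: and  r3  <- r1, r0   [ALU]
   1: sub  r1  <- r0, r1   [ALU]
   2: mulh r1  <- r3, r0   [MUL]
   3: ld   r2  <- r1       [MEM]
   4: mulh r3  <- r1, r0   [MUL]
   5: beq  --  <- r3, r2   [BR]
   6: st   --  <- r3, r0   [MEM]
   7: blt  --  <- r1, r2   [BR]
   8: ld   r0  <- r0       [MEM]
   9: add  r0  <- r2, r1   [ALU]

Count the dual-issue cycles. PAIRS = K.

PAIRS = 2

0. and.ALU;sub.ALU @i0+i1  | pair
1. mulh.MUL @i2  | RAW r1
2. ld.MEM;mulh.MUL @i3+i4  | pair
3. beq.BR @i5  | no-port BR/MEM
4. st.MEM @i6  | no-port MEM/BR
5. blt.BR @i7  | no-port BR/MEM
6. ld.MEM @i8  | WAW r0
7. add.ALU @i9  | tail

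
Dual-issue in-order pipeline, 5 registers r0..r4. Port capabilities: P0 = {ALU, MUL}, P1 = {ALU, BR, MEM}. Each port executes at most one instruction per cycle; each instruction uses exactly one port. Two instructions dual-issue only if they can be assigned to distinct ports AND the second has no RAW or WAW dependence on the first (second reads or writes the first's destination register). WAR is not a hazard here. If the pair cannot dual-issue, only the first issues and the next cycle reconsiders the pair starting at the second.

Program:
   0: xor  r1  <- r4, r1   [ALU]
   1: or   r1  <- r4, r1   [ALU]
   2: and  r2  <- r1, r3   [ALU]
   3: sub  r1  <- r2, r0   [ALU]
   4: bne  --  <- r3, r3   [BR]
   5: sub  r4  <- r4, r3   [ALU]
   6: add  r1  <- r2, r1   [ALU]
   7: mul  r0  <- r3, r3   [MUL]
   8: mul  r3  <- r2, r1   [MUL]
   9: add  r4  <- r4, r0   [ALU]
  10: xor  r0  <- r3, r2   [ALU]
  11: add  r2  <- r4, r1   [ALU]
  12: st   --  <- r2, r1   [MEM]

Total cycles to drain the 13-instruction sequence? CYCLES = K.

CYCLES = 9

[0] i0  xor  -- RAW+WAW r1
[1] i1  or  -- RAW r1
[2] i2  and  -- RAW r2
[3] i3&i4  sub/bne  -- pair
[4] i5&i6  sub/add  -- pair
[5] i7  mul  -- no-port MUL/MUL
[6] i8&i9  mul/add  -- pair
[7] i10&i11  xor/add  -- pair
[8] i12  st  -- tail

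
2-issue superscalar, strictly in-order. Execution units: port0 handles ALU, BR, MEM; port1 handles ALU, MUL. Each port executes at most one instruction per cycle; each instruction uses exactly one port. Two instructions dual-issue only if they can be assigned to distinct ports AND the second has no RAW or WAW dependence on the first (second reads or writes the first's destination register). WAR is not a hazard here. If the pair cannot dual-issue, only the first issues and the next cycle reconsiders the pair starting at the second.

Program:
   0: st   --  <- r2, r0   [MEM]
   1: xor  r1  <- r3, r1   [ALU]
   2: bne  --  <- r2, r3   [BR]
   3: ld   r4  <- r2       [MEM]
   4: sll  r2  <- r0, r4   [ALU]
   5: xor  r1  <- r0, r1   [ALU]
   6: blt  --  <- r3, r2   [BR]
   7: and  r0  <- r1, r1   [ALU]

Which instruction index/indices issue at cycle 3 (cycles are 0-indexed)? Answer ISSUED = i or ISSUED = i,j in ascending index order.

ISSUED = 4,5

0. st.MEM+xor.ALU @i0&i1  | 2-wide
1. bne.BR @i2  | no-port BR/MEM
2. ld.MEM @i3  | RAW r4
3. sll.ALU+xor.ALU @i4&i5  | 2-wide
4. blt.BR+and.ALU @i6&i7  | 2-wide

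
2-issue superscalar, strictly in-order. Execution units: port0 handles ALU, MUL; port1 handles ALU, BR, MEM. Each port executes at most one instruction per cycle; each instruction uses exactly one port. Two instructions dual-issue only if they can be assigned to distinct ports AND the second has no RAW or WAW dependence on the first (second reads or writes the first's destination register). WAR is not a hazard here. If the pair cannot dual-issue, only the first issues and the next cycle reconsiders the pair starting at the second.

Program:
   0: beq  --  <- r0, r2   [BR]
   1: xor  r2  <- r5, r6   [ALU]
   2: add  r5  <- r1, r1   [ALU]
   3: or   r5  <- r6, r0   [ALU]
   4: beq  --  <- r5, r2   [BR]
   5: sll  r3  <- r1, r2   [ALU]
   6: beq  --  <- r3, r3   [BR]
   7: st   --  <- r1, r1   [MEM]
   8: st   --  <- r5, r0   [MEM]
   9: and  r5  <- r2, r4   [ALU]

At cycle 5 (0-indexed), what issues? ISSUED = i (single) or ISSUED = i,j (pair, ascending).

0. beq.BR+xor.ALU @i0,i1  | pair
1. add.ALU @i2  | WAW r5
2. or.ALU @i3  | RAW r5
3. beq.BR+sll.ALU @i4,i5  | pair
4. beq.BR @i6  | no-port BR/MEM
5. st.MEM @i7  | no-port MEM/MEM
6. st.MEM+and.ALU @i8,i9  | pair

ISSUED = 7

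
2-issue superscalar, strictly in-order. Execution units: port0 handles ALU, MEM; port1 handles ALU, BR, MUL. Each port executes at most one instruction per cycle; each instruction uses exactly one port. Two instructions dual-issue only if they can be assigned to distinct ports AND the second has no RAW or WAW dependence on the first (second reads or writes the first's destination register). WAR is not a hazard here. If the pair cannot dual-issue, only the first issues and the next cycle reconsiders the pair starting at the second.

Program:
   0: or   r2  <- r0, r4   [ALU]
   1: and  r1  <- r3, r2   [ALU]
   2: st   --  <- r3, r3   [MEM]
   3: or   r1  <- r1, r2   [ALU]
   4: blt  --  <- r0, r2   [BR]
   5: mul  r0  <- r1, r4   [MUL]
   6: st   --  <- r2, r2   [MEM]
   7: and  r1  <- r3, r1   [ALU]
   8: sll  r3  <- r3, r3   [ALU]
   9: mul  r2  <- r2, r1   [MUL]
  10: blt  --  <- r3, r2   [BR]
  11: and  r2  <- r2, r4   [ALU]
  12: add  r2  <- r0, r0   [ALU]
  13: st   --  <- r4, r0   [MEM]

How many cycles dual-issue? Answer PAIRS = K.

0. or @i0  | RAW r2
1. and;st @i1/i2  | pair
2. or;blt @i3/i4  | pair
3. mul;st @i5/i6  | pair
4. and;sll @i7/i8  | pair
5. mul @i9  | no-port MUL/BR
6. blt;and @i10/i11  | pair
7. add;st @i12/i13  | pair

PAIRS = 6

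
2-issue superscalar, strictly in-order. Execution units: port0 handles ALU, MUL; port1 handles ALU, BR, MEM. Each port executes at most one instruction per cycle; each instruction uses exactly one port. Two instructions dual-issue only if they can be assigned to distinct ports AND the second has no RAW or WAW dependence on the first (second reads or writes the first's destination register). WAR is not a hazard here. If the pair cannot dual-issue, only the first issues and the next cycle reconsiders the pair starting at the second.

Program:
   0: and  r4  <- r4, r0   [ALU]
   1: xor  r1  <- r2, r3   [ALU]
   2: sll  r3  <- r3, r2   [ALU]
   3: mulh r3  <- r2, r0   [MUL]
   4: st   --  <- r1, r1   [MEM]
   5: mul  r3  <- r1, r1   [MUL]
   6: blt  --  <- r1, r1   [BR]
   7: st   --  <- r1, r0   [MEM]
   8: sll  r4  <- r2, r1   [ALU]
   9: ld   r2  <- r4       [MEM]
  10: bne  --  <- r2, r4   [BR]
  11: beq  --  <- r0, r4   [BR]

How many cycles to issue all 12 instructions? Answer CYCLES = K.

CYCLES = 8

c0: i0/i1 and xor  2-wide
c1: i2 sll  WAW r3
c2: i3/i4 mulh st  2-wide
c3: i5/i6 mul blt  2-wide
c4: i7/i8 st sll  2-wide
c5: i9 ld  no-port MEM/BR
c6: i10 bne  no-port BR/BR
c7: i11 beq  tail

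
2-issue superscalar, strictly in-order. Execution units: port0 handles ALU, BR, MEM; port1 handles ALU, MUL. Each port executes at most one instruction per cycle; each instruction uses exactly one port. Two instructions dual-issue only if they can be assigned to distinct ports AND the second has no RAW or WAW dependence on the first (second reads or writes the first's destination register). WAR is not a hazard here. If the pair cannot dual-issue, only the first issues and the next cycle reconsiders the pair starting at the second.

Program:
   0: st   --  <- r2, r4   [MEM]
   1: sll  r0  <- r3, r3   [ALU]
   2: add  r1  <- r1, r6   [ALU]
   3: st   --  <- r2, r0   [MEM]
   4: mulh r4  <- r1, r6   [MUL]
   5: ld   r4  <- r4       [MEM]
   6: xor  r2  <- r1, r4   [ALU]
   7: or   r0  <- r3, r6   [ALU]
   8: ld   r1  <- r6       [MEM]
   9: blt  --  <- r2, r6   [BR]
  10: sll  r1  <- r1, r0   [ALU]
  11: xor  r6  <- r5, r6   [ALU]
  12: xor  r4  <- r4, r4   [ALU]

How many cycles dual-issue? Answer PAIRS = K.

PAIRS = 5

#0 head=0: st;sll i0&i1 dual
#1 head=2: add;st i2&i3 dual
#2 head=4: mulh i4 RAW+WAW r4
#3 head=5: ld i5 RAW r4
#4 head=6: xor;or i6&i7 dual
#5 head=8: ld i8 no-port MEM/BR
#6 head=9: blt;sll i9&i10 dual
#7 head=11: xor;xor i11&i12 dual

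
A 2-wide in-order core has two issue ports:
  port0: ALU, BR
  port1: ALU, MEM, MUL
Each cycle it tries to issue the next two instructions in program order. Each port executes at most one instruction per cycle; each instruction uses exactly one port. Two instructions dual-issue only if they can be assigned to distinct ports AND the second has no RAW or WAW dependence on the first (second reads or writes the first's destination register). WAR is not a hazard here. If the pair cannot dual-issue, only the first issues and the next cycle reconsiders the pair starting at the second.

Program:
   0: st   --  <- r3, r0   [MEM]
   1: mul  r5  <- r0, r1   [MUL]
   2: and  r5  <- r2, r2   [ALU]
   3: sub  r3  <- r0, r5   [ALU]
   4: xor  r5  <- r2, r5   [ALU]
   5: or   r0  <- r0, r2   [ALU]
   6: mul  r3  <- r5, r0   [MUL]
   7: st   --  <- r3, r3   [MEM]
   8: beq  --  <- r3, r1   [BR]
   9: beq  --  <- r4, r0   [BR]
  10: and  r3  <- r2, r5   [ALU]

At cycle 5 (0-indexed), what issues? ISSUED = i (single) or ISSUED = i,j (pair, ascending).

ISSUED = 6

0. st @i0  | no-port MEM/MUL
1. mul @i1  | WAW r5
2. and @i2  | RAW r5
3. sub+xor @i3+i4  | 2-wide
4. or @i5  | RAW r0
5. mul @i6  | no-port MUL/MEM
6. st+beq @i7+i8  | 2-wide
7. beq+and @i9+i10  | 2-wide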